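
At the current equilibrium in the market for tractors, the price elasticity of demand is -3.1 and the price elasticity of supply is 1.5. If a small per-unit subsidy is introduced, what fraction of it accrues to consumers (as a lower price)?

For a small subsidy around the equilibrium, the benefit split depends on the relative slopes, which at a point are proportional to the elasticities.
Buyer share = εs/(εs + |εd|) = 1.5/(1.5 + 3.1) = 15/46; seller share = |εd|/(εs + |εd|) = 31/46.

Consumer share = 15/46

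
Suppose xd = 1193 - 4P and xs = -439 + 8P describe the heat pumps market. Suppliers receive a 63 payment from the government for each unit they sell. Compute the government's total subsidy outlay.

Pre-subsidy: 1193 - 4P = -439 + 8P gives P* = 136, x* = 649.
With the subsidy, sellers receive Ps = Pb + 63 for each unit, where Pb is the price buyers pay.
Supply in terms of Pb becomes xs = -439 + 8(Pb + 63) = 65 + 8Pb. Setting this equal to demand: 1193 - 4Pb = 65 + 8Pb, so Pb = 94.
Sellers receive Ps = 94 + 63 = 157; x' = 1193 − 4·94 = 817.
Government outlay = subsidy × quantity = 63 × 817 = 51471.

Government cost = 51471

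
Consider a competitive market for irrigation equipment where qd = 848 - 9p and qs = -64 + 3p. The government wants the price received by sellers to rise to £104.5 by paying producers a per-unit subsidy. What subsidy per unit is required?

Required subsidy s = £38 per unit

At a seller price of 104.5, quantity supplied is -64 + 3·104.5 = 249.5.
Buyers absorb 249.5 only when they pay pb with 848 − 9·pb = 249.5, i.e. pb = 66.5.
s = ps − pb = 104.5 − 66.5 = 38.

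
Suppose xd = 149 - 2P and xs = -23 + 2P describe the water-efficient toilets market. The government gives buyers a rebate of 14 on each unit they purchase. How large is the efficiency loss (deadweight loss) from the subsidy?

Pre-subsidy: 149 - 2P = -23 + 2P gives P* = 43, x* = 63.
With the rebate, buyers effectively pay Pb = Ps − 14, where Ps is the price sellers receive.
Demand in terms of Ps becomes xd = 149 − 2(Ps − 14) = 177 - 2Ps. Setting this equal to supply: 177 - 2Ps = -23 + 2Ps, so Ps = 50.
Buyers pay Pb = 50 − 14 = 36; x' = -23 + 2·50 = 77.
The subsidy expands output by 77 − 63 = 14 past the efficient level; on those units the gap between marginal cost and willingness to pay runs from 0 up to 14.
DWL = ½ × 14 × 14 = 98.

Deadweight loss = 98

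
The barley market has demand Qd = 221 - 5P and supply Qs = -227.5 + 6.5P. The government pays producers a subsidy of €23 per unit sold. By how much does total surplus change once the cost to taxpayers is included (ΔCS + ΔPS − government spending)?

Pre-subsidy: 221 - 5P = -227.5 + 6.5P gives P* = 39, Q* = 26.
With the subsidy, sellers receive Ps = Pb + 23 for each unit, where Pb is the price buyers pay.
Supply in terms of Pb becomes Qs = -227.5 + 6.5(Pb + 23) = -78 + 6.5Pb. Setting this equal to demand: 221 - 5Pb = -78 + 6.5Pb, so Pb = 26.
Sellers receive Ps = 26 + 23 = 49; Q' = 221 − 5·26 = 91.
ΔCS = ½(26 + 91)(39 − 26) = 760.5; ΔPS = ½(26 + 91)(49 − 39) = 585.
Government spending = 23 × 91 = 2093.
Net change = 760.5 + 585 − 2093 = -747.5. The loss equals the DWL triangle ½·23·65.

Net change in total surplus = -€747.5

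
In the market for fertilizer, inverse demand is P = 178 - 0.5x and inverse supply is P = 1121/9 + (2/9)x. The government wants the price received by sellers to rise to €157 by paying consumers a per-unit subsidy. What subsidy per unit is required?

Required subsidy s = €52 per unit

At a seller price of 157, quantity supplied is -560.5 + 4.5·157 = 146.
Buyers absorb 146 only when they pay Pb = 178 − 0.5·146 = 105.
s = Ps − Pb = 157 − 105 = 52.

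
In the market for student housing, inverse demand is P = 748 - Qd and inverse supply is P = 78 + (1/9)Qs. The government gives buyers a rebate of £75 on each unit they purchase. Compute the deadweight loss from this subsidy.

Pre-subsidy: 748 - Q = 78 + (1/9)Q gives Q* = 603 and P* = 145.
With the rebate, buyers effectively pay Pb = Ps − 75, where Ps is the price sellers receive.
On the curves, Pb = 748 - Q and Ps = 78 + (1/9)Q; the wedge Ps − Pb = 75 gives 78 + (1/9)Q − (748 - Q) = 75, so Q' = 670.5.
Then Pb = 748 − 1·670.5 = 77.5 and Ps = 78 + (1/9)·670.5 = 152.5.
The subsidy expands output by 670.5 − 603 = 67.5 past the efficient level; on those units the gap between marginal cost and willingness to pay runs from 0 up to 75.
DWL = ½ × 75 × 67.5 = 2531.25.

Deadweight loss = £2531.25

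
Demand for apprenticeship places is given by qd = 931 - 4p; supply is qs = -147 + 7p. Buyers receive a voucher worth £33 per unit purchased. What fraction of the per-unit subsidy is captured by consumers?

Consumer share = 7/11

Pre-subsidy: 931 - 4p = -147 + 7p gives p* = 98, q* = 539.
With the rebate, buyers effectively pay pb = ps − 33, where ps is the price sellers receive.
Demand in terms of ps becomes qd = 931 − 4(ps − 33) = 1063 - 4ps. Setting this equal to supply: 1063 - 4ps = -147 + 7ps, so ps = 110.
Buyers pay pb = 110 − 33 = 77; q' = -147 + 7·110 = 623.
Buyers' price falls by p* − pb = 98 − 77 = 21; sellers' price rises by ps − p* = 110 − 98 = 12.
So consumers capture 21/33 = 7/11 of each unit of subsidy.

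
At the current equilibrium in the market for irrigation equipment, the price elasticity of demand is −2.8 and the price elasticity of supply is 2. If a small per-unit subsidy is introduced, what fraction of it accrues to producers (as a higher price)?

For a small subsidy around the equilibrium, the benefit split depends on the relative slopes, which at a point are proportional to the elasticities.
Buyer share = εs/(εs + |εd|) = 2/(2 + 2.8) = 5/12; seller share = |εd|/(εs + |εd|) = 7/12.
So producers capture 7/12 of the subsidy.

Producer share = 7/12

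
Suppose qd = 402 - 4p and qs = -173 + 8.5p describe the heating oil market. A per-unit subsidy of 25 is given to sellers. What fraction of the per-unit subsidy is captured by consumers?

Consumer share = 0.68

Pre-subsidy: 402 - 4p = -173 + 8.5p gives p* = 46, q* = 218.
With the subsidy, sellers receive ps = pb + 25 for each unit, where pb is the price buyers pay.
Supply in terms of pb becomes qs = -173 + 8.5(pb + 25) = 39.5 + 8.5pb. Setting this equal to demand: 402 - 4pb = 39.5 + 8.5pb, so pb = 29.
Sellers receive ps = 29 + 25 = 54; q' = 402 − 4·29 = 286.
Buyers' price falls by p* − pb = 46 − 29 = 17; sellers' price rises by ps − p* = 54 − 46 = 8.
So consumers capture 17/25 = 0.68 of each unit of subsidy.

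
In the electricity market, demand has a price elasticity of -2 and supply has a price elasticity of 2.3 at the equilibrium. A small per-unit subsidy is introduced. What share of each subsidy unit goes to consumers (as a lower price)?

For a small subsidy around the equilibrium, the benefit split depends on the relative slopes, which at a point are proportional to the elasticities.
Buyer share = εs/(εs + |εd|) = 2.3/(2.3 + 2) = 23/43; seller share = |εd|/(εs + |εd|) = 20/43.

Consumer share = 23/43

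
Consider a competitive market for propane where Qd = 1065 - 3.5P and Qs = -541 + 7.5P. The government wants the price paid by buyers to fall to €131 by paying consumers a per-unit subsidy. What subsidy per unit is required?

At a buyer price of 131, quantity demanded is 1065 − 3.5·131 = 606.5.
Sellers supply 606.5 only when they receive Ps with -541 + 7.5·Ps = 606.5, i.e. Ps = 153.
s = Ps − Pb = 153 − 131 = 22.

Required subsidy s = €22 per unit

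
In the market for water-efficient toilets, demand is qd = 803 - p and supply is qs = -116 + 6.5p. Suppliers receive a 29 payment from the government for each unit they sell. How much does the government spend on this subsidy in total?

Pre-subsidy: 803 - p = -116 + 6.5p gives p* = 1838/15, q* = 10207/15.
With the subsidy, sellers receive ps = pb + 29 for each unit, where pb is the price buyers pay.
Supply in terms of pb becomes qs = -116 + 6.5(pb + 29) = 72.5 + 6.5pb. Setting this equal to demand: 803 - pb = 72.5 + 6.5pb, so pb = 97.4.
Sellers receive ps = 97.4 + 29 = 126.4; q' = 803 − 1·97.4 = 705.6.
Government outlay = subsidy × quantity = 29 × 705.6 = 20462.4.

Government cost = 20462.4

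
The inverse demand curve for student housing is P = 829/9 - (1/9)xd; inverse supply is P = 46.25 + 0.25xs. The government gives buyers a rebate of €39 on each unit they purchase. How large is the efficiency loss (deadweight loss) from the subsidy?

Pre-subsidy: 829/9 - (1/9)x = 46.25 + 0.25x gives x* = 127 and P* = 78.
With the rebate, buyers effectively pay Pb = Ps − 39, where Ps is the price sellers receive.
On the curves, Pb = 829/9 - (1/9)x and Ps = 46.25 + 0.25x; the wedge Ps − Pb = 39 gives 46.25 + 0.25x − (829/9 - (1/9)x) = 39, so x' = 235.
Then Pb = 829/9 − (1/9)·235 = 66 and Ps = 46.25 + 0.25·235 = 105.
The subsidy expands output by 235 − 127 = 108 past the efficient level; on those units the gap between marginal cost and willingness to pay runs from 0 up to 39.
DWL = ½ × 39 × 108 = 2106.

Deadweight loss = €2106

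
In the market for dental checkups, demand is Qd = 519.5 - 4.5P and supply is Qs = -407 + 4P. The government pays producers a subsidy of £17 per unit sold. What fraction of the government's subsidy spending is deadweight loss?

DWL / government spending = 18/65

Pre-subsidy: 519.5 - 4.5P = -407 + 4P gives P* = 109, Q* = 29.
With the subsidy, sellers receive Ps = Pb + 17 for each unit, where Pb is the price buyers pay.
Supply in terms of Pb becomes Qs = -407 + 4(Pb + 17) = -339 + 4Pb. Setting this equal to demand: 519.5 - 4.5Pb = -339 + 4Pb, so Pb = 101.
Sellers receive Ps = 101 + 17 = 118; Q' = 519.5 − 4.5·101 = 65.
ΔCS = ½(29 + 65)(109 − 101) = 376; ΔPS = ½(29 + 65)(118 − 109) = 423.
Government spending = 17 × 65 = 1105.
DWL = ½ × 17 × (65 − 29) = 306; fraction = 306 / 1105 = 18/65.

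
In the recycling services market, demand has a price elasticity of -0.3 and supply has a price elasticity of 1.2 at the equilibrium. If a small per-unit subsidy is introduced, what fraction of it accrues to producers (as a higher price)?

For a small subsidy around the equilibrium, the benefit split depends on the relative slopes, which at a point are proportional to the elasticities.
Buyer share = εs/(εs + |εd|) = 1.2/(1.2 + 0.3) = 0.8; seller share = |εd|/(εs + |εd|) = 0.2.
So producers capture 0.2 of the subsidy.

Producer share = 0.2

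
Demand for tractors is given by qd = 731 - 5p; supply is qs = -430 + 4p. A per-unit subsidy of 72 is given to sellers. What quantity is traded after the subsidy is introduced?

q' = 246

Pre-subsidy: 731 - 5p = -430 + 4p gives p* = 129, q* = 86.
With the subsidy, sellers receive ps = pb + 72 for each unit, where pb is the price buyers pay.
Supply in terms of pb becomes qs = -430 + 4(pb + 72) = -142 + 4pb. Setting this equal to demand: 731 - 5pb = -142 + 4pb, so pb = 97.
Sellers receive ps = 97 + 72 = 169; q' = 731 − 5·97 = 246.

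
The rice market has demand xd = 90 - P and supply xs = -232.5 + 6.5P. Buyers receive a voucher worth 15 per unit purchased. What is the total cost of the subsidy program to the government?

Government cost = 900

Pre-subsidy: 90 - P = -232.5 + 6.5P gives P* = 43, x* = 47.
With the rebate, buyers effectively pay Pb = Ps − 15, where Ps is the price sellers receive.
Demand in terms of Ps becomes xd = 90 − 1(Ps − 15) = 105 - Ps. Setting this equal to supply: 105 - Ps = -232.5 + 6.5Ps, so Ps = 45.
Buyers pay Pb = 45 − 15 = 30; x' = -232.5 + 6.5·45 = 60.
Government outlay = subsidy × quantity = 15 × 60 = 900.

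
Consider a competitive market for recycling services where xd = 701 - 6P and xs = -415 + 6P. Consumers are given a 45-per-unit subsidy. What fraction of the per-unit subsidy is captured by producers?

Producer share = 0.5

Pre-subsidy: 701 - 6P = -415 + 6P gives P* = 93, x* = 143.
With the rebate, buyers effectively pay Pb = Ps − 45, where Ps is the price sellers receive.
Demand in terms of Ps becomes xd = 701 − 6(Ps − 45) = 971 - 6Ps. Setting this equal to supply: 971 - 6Ps = -415 + 6Ps, so Ps = 115.5.
Buyers pay Pb = 115.5 − 45 = 70.5; x' = -415 + 6·115.5 = 278.
Buyers' price falls by P* − Pb = 93 − 70.5 = 22.5; sellers' price rises by Ps − P* = 115.5 − 93 = 22.5.
So producers capture 22.5/45 = 0.5 of each unit of subsidy.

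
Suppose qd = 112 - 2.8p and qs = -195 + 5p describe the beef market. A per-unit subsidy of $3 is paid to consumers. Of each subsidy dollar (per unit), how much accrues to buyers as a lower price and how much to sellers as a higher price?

Pre-subsidy: 112 - 2.8p = -195 + 5p gives p* = 1535/39, q* = 70/39.
With the rebate, buyers effectively pay pb = ps − 3, where ps is the price sellers receive.
Demand in terms of ps becomes qd = 112 − 2.8(ps − 3) = 120.4 - 2.8ps. Setting this equal to supply: 120.4 - 2.8ps = -195 + 5ps, so ps = 1577/39.
Buyers pay pb = 1577/39 − 3 = 1460/39; q' = -195 + 5·(1577/39) = 280/39.
Buyers' price falls by p* − pb = 1535/39 − 1460/39 = 25/13; sellers' price rises by ps − p* = 1577/39 − 1535/39 = 14/13.

Buyers gain 25/13 per unit; sellers gain 14/13 per unit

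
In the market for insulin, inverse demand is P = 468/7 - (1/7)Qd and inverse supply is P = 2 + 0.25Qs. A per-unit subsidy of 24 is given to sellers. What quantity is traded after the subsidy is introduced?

Q' = 2488/11

Pre-subsidy: 468/7 - (1/7)Q = 2 + 0.25Q gives Q* = 1816/11 and P* = 476/11.
With the subsidy, sellers receive Ps = Pb + 24 for each unit, where Pb is the price buyers pay.
On the curves, Pb = 468/7 - (1/7)Q and Ps = 2 + 0.25Q; the wedge Ps − Pb = 24 gives 2 + 0.25Q − (468/7 - (1/7)Q) = 24, so Q' = 2488/11.
Then Pb = 468/7 − (1/7)·(2488/11) = 380/11 and Ps = 2 + 0.25·(2488/11) = 644/11.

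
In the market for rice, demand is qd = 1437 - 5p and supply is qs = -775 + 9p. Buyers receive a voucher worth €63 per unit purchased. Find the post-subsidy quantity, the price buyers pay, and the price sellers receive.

q' = 849.5; buyers pay €117.5; sellers receive €180.5

Pre-subsidy: 1437 - 5p = -775 + 9p gives p* = 158, q* = 647.
With the rebate, buyers effectively pay pb = ps − 63, where ps is the price sellers receive.
Demand in terms of ps becomes qd = 1437 − 5(ps − 63) = 1752 - 5ps. Setting this equal to supply: 1752 - 5ps = -775 + 9ps, so ps = 180.5.
Buyers pay pb = 180.5 − 63 = 117.5; q' = -775 + 9·180.5 = 849.5.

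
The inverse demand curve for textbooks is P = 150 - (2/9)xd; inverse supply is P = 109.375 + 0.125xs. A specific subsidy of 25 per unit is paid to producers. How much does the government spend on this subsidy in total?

Pre-subsidy: 150 - (2/9)x = 109.375 + 0.125x gives x* = 117 and P* = 124.
With the subsidy, sellers receive Ps = Pb + 25 for each unit, where Pb is the price buyers pay.
On the curves, Pb = 150 - (2/9)x and Ps = 109.375 + 0.125x; the wedge Ps − Pb = 25 gives 109.375 + 0.125x − (150 - (2/9)x) = 25, so x' = 189.
Then Pb = 150 − (2/9)·189 = 108 and Ps = 109.375 + 0.125·189 = 133.
Government outlay = subsidy × quantity = 25 × 189 = 4725.

Government cost = 4725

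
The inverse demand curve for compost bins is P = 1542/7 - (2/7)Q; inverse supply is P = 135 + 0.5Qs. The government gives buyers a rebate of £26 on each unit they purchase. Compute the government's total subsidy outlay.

Pre-subsidy: 1542/7 - (2/7)Q = 135 + 0.5Q gives Q* = 1194/11 and P* = 2082/11.
With the rebate, buyers effectively pay Pb = Ps − 26, where Ps is the price sellers receive.
On the curves, Pb = 1542/7 - (2/7)Q and Ps = 135 + 0.5Q; the wedge Ps − Pb = 26 gives 135 + 0.5Q − (1542/7 - (2/7)Q) = 26, so Q' = 1558/11.
Then Pb = 1542/7 − (2/7)·(1558/11) = 1978/11 and Ps = 135 + 0.5·(1558/11) = 2264/11.
Government outlay = subsidy × quantity = 26 × 1558/11 = 40508/11.

Government cost = 40508/11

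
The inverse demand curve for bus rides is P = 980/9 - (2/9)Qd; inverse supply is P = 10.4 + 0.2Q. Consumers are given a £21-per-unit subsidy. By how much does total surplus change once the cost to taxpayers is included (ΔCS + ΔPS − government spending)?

Net change in total surplus = -19845/38

Pre-subsidy: 980/9 - (2/9)Q = 10.4 + 0.2Q gives Q* = 4432/19 and P* = 1084/19.
With the rebate, buyers effectively pay Pb = Ps − 21, where Ps is the price sellers receive.
On the curves, Pb = 980/9 - (2/9)Q and Ps = 10.4 + 0.2Q; the wedge Ps − Pb = 21 gives 10.4 + 0.2Q − (980/9 - (2/9)Q) = 21, so Q' = 283.
Then Pb = 980/9 − (2/9)·283 = 46 and Ps = 10.4 + 0.2·283 = 67.
ΔCS = ½(4432/19 + 283)(1084/19 − 46) = 1029945/361; ΔPS = ½(4432/19 + 283)(67 − 1084/19) = 1853901/722.
Government spending = 21 × 283 = 5943.
Net change = 1029945/361 + 1853901/722 − 5943 = -19845/38. The loss equals the DWL triangle ½·21·945/19.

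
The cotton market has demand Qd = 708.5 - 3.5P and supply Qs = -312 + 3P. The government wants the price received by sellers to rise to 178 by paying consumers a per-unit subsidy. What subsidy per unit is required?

Required subsidy s = 39 per unit

At a seller price of 178, quantity supplied is -312 + 3·178 = 222.
Buyers absorb 222 only when they pay Pb with 708.5 − 3.5·Pb = 222, i.e. Pb = 139.
s = Ps − Pb = 178 − 139 = 39.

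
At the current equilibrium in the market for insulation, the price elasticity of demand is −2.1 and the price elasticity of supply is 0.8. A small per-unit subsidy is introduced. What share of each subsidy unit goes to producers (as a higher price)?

Producer share = 21/29

For a small subsidy around the equilibrium, the benefit split depends on the relative slopes, which at a point are proportional to the elasticities.
Buyer share = εs/(εs + |εd|) = 0.8/(0.8 + 2.1) = 8/29; seller share = |εd|/(εs + |εd|) = 21/29.
So producers capture 21/29 of the subsidy.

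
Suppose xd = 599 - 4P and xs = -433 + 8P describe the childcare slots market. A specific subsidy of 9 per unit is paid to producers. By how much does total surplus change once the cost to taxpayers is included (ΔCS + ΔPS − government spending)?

Net change in total surplus = -108

Pre-subsidy: 599 - 4P = -433 + 8P gives P* = 86, x* = 255.
With the subsidy, sellers receive Ps = Pb + 9 for each unit, where Pb is the price buyers pay.
Supply in terms of Pb becomes xs = -433 + 8(Pb + 9) = -361 + 8Pb. Setting this equal to demand: 599 - 4Pb = -361 + 8Pb, so Pb = 80.
Sellers receive Ps = 80 + 9 = 89; x' = 599 − 4·80 = 279.
ΔCS = ½(255 + 279)(86 − 80) = 1602; ΔPS = ½(255 + 279)(89 − 86) = 801.
Government spending = 9 × 279 = 2511.
Net change = 1602 + 801 − 2511 = -108. The loss equals the DWL triangle ½·9·24.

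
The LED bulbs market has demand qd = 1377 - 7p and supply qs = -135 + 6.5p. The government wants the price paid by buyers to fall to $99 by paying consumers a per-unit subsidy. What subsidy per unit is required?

Required subsidy s = $27 per unit

At a buyer price of 99, quantity demanded is 1377 − 7·99 = 684.
Sellers supply 684 only when they receive ps with -135 + 6.5·ps = 684, i.e. ps = 126.
s = ps − pb = 126 − 99 = 27.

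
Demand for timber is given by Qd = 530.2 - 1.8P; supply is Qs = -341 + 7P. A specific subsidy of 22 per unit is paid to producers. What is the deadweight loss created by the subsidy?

Deadweight loss = 346.5

Pre-subsidy: 530.2 - 1.8P = -341 + 7P gives P* = 99, Q* = 352.
With the subsidy, sellers receive Ps = Pb + 22 for each unit, where Pb is the price buyers pay.
Supply in terms of Pb becomes Qs = -341 + 7(Pb + 22) = -187 + 7Pb. Setting this equal to demand: 530.2 - 1.8Pb = -187 + 7Pb, so Pb = 81.5.
Sellers receive Ps = 81.5 + 22 = 103.5; Q' = 530.2 − 1.8·81.5 = 383.5.
The subsidy expands output by 383.5 − 352 = 31.5 past the efficient level; on those units the gap between marginal cost and willingness to pay runs from 0 up to 22.
DWL = ½ × 22 × 31.5 = 346.5.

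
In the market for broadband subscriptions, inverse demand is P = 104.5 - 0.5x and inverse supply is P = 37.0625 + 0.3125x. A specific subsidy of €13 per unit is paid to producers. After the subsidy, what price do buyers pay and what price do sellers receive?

Buyers pay €55; sellers receive €68

Pre-subsidy: 104.5 - 0.5x = 37.0625 + 0.3125x gives x* = 83 and P* = 63.
With the subsidy, sellers receive Ps = Pb + 13 for each unit, where Pb is the price buyers pay.
On the curves, Pb = 104.5 - 0.5x and Ps = 37.0625 + 0.3125x; the wedge Ps − Pb = 13 gives 37.0625 + 0.3125x − (104.5 - 0.5x) = 13, so x' = 99.
Then Pb = 104.5 − 0.5·99 = 55 and Ps = 37.0625 + 0.3125·99 = 68.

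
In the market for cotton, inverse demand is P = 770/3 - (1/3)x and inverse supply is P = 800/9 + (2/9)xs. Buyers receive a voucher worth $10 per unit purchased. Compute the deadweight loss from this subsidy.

Pre-subsidy: 770/3 - (1/3)x = 800/9 + (2/9)x gives x* = 302 and P* = 156.
With the rebate, buyers effectively pay Pb = Ps − 10, where Ps is the price sellers receive.
On the curves, Pb = 770/3 - (1/3)x and Ps = 800/9 + (2/9)x; the wedge Ps − Pb = 10 gives 800/9 + (2/9)x − (770/3 - (1/3)x) = 10, so x' = 320.
Then Pb = 770/3 − (1/3)·320 = 150 and Ps = 800/9 + (2/9)·320 = 160.
The subsidy expands output by 320 − 302 = 18 past the efficient level; on those units the gap between marginal cost and willingness to pay runs from 0 up to 10.
DWL = ½ × 10 × 18 = 90.

Deadweight loss = $90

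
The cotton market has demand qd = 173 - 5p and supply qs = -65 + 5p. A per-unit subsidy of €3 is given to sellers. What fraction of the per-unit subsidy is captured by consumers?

Consumer share = 0.5

Pre-subsidy: 173 - 5p = -65 + 5p gives p* = 23.8, q* = 54.
With the subsidy, sellers receive ps = pb + 3 for each unit, where pb is the price buyers pay.
Supply in terms of pb becomes qs = -65 + 5(pb + 3) = -50 + 5pb. Setting this equal to demand: 173 - 5pb = -50 + 5pb, so pb = 22.3.
Sellers receive ps = 22.3 + 3 = 25.3; q' = 173 − 5·22.3 = 61.5.
Buyers' price falls by p* − pb = 23.8 − 22.3 = 1.5; sellers' price rises by ps − p* = 25.3 − 23.8 = 1.5.
So consumers capture 1.5/3 = 0.5 of each unit of subsidy.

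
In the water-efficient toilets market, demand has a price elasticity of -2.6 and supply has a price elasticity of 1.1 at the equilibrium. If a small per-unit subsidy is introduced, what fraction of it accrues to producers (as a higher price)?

For a small subsidy around the equilibrium, the benefit split depends on the relative slopes, which at a point are proportional to the elasticities.
Buyer share = εs/(εs + |εd|) = 1.1/(1.1 + 2.6) = 11/37; seller share = |εd|/(εs + |εd|) = 26/37.
So producers capture 26/37 of the subsidy.

Producer share = 26/37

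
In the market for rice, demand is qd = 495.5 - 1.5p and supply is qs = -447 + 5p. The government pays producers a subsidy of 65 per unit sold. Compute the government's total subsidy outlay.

Pre-subsidy: 495.5 - 1.5p = -447 + 5p gives p* = 145, q* = 278.
With the subsidy, sellers receive ps = pb + 65 for each unit, where pb is the price buyers pay.
Supply in terms of pb becomes qs = -447 + 5(pb + 65) = -122 + 5pb. Setting this equal to demand: 495.5 - 1.5pb = -122 + 5pb, so pb = 95.
Sellers receive ps = 95 + 65 = 160; q' = 495.5 − 1.5·95 = 353.
Government outlay = subsidy × quantity = 65 × 353 = 22945.

Government cost = 22945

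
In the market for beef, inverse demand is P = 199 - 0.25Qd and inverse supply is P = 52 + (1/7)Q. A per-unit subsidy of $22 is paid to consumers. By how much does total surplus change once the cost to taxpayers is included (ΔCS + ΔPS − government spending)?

Net change in total surplus = -$616

Pre-subsidy: 199 - 0.25Q = 52 + (1/7)Q gives Q* = 4116/11 and P* = 1160/11.
With the rebate, buyers effectively pay Pb = Ps − 22, where Ps is the price sellers receive.
On the curves, Pb = 199 - 0.25Q and Ps = 52 + (1/7)Q; the wedge Ps − Pb = 22 gives 52 + (1/7)Q − (199 - 0.25Q) = 22, so Q' = 4732/11.
Then Pb = 199 − 0.25·(4732/11) = 1006/11 and Ps = 52 + (1/7)·(4732/11) = 1248/11.
ΔCS = ½(4116/11 + 4732/11)(1160/11 − 1006/11) = 61936/11; ΔPS = ½(4116/11 + 4732/11)(1248/11 − 1160/11) = 35392/11.
Government spending = 22 × 4732/11 = 9464.
Net change = 61936/11 + 35392/11 − 9464 = -616. The loss equals the DWL triangle ½·22·56.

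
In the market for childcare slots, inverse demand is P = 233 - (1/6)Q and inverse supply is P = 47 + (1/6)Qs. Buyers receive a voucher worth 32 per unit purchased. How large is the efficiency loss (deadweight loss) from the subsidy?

Deadweight loss = 1536

Pre-subsidy: 233 - (1/6)Q = 47 + (1/6)Q gives Q* = 558 and P* = 140.
With the rebate, buyers effectively pay Pb = Ps − 32, where Ps is the price sellers receive.
On the curves, Pb = 233 - (1/6)Q and Ps = 47 + (1/6)Q; the wedge Ps − Pb = 32 gives 47 + (1/6)Q − (233 - (1/6)Q) = 32, so Q' = 654.
Then Pb = 233 − (1/6)·654 = 124 and Ps = 47 + (1/6)·654 = 156.
The subsidy expands output by 654 − 558 = 96 past the efficient level; on those units the gap between marginal cost and willingness to pay runs from 0 up to 32.
DWL = ½ × 32 × 96 = 1536.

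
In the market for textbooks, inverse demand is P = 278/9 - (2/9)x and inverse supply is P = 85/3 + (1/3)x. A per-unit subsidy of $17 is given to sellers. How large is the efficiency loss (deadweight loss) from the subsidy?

Deadweight loss = $260.1

Pre-subsidy: 278/9 - (2/9)x = 85/3 + (1/3)x gives x* = 4.6 and P* = 448/15.
With the subsidy, sellers receive Ps = Pb + 17 for each unit, where Pb is the price buyers pay.
On the curves, Pb = 278/9 - (2/9)x and Ps = 85/3 + (1/3)x; the wedge Ps − Pb = 17 gives 85/3 + (1/3)x − (278/9 - (2/9)x) = 17, so x' = 35.2.
Then Pb = 278/9 − (2/9)·35.2 = 346/15 and Ps = 85/3 + (1/3)·35.2 = 601/15.
The subsidy expands output by 35.2 − 4.6 = 30.6 past the efficient level; on those units the gap between marginal cost and willingness to pay runs from 0 up to 17.
DWL = ½ × 17 × 30.6 = 260.1.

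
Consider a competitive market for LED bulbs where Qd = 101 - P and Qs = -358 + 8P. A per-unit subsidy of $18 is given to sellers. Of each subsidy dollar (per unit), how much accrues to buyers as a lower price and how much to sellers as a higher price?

Buyers gain $16 per unit; sellers gain $2 per unit

Pre-subsidy: 101 - P = -358 + 8P gives P* = 51, Q* = 50.
With the subsidy, sellers receive Ps = Pb + 18 for each unit, where Pb is the price buyers pay.
Supply in terms of Pb becomes Qs = -358 + 8(Pb + 18) = -214 + 8Pb. Setting this equal to demand: 101 - Pb = -214 + 8Pb, so Pb = 35.
Sellers receive Ps = 35 + 18 = 53; Q' = 101 − 1·35 = 66.
Buyers' price falls by P* − Pb = 51 − 35 = 16; sellers' price rises by Ps − P* = 53 − 51 = 2.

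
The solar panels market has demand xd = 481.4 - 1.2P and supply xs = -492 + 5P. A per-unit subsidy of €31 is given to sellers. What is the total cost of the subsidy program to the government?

Government cost = €10013

Pre-subsidy: 481.4 - 1.2P = -492 + 5P gives P* = 157, x* = 293.
With the subsidy, sellers receive Ps = Pb + 31 for each unit, where Pb is the price buyers pay.
Supply in terms of Pb becomes xs = -492 + 5(Pb + 31) = -337 + 5Pb. Setting this equal to demand: 481.4 - 1.2Pb = -337 + 5Pb, so Pb = 132.
Sellers receive Ps = 132 + 31 = 163; x' = 481.4 − 1.2·132 = 323.
Government outlay = subsidy × quantity = 31 × 323 = 10013.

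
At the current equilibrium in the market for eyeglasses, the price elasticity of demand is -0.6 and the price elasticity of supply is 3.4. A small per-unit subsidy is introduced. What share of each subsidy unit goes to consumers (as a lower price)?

For a small subsidy around the equilibrium, the benefit split depends on the relative slopes, which at a point are proportional to the elasticities.
Buyer share = εs/(εs + |εd|) = 3.4/(3.4 + 0.6) = 0.85; seller share = |εd|/(εs + |εd|) = 0.15.

Consumer share = 0.85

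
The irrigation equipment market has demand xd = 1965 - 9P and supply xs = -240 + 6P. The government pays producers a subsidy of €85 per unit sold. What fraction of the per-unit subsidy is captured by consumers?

Consumer share = 0.4

Pre-subsidy: 1965 - 9P = -240 + 6P gives P* = 147, x* = 642.
With the subsidy, sellers receive Ps = Pb + 85 for each unit, where Pb is the price buyers pay.
Supply in terms of Pb becomes xs = -240 + 6(Pb + 85) = 270 + 6Pb. Setting this equal to demand: 1965 - 9Pb = 270 + 6Pb, so Pb = 113.
Sellers receive Ps = 113 + 85 = 198; x' = 1965 − 9·113 = 948.
Buyers' price falls by P* − Pb = 147 − 113 = 34; sellers' price rises by Ps − P* = 198 − 147 = 51.
So consumers capture 34/85 = 0.4 of each unit of subsidy.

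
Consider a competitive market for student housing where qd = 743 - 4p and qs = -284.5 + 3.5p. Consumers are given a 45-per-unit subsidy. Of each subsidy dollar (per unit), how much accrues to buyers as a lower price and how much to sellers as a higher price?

Buyers gain 21 per unit; sellers gain 24 per unit

Pre-subsidy: 743 - 4p = -284.5 + 3.5p gives p* = 137, q* = 195.
With the rebate, buyers effectively pay pb = ps − 45, where ps is the price sellers receive.
Demand in terms of ps becomes qd = 743 − 4(ps − 45) = 923 - 4ps. Setting this equal to supply: 923 - 4ps = -284.5 + 3.5ps, so ps = 161.
Buyers pay pb = 161 − 45 = 116; q' = -284.5 + 3.5·161 = 279.
Buyers' price falls by p* − pb = 137 − 116 = 21; sellers' price rises by ps − p* = 161 − 137 = 24.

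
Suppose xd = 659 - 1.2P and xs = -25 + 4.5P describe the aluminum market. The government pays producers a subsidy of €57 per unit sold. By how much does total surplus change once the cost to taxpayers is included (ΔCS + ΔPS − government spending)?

Pre-subsidy: 659 - 1.2P = -25 + 4.5P gives P* = 120, x* = 515.
With the subsidy, sellers receive Ps = Pb + 57 for each unit, where Pb is the price buyers pay.
Supply in terms of Pb becomes xs = -25 + 4.5(Pb + 57) = 231.5 + 4.5Pb. Setting this equal to demand: 659 - 1.2Pb = 231.5 + 4.5Pb, so Pb = 75.
Sellers receive Ps = 75 + 57 = 132; x' = 659 − 1.2·75 = 569.
ΔCS = ½(515 + 569)(120 − 75) = 24390; ΔPS = ½(515 + 569)(132 − 120) = 6504.
Government spending = 57 × 569 = 32433.
Net change = 24390 + 6504 − 32433 = -1539. The loss equals the DWL triangle ½·57·54.

Net change in total surplus = -€1539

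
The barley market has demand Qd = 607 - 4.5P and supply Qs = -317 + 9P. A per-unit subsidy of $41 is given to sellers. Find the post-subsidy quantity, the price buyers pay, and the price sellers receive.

Q' = 422; buyers pay 370/9; sellers receive 739/9

Pre-subsidy: 607 - 4.5P = -317 + 9P gives P* = 616/9, Q* = 299.
With the subsidy, sellers receive Ps = Pb + 41 for each unit, where Pb is the price buyers pay.
Supply in terms of Pb becomes Qs = -317 + 9(Pb + 41) = 52 + 9Pb. Setting this equal to demand: 607 - 4.5Pb = 52 + 9Pb, so Pb = 370/9.
Sellers receive Ps = 370/9 + 41 = 739/9; Q' = 607 − 4.5·(370/9) = 422.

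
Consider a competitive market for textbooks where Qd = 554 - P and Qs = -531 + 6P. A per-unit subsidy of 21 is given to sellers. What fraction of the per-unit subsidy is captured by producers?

Pre-subsidy: 554 - P = -531 + 6P gives P* = 155, Q* = 399.
With the subsidy, sellers receive Ps = Pb + 21 for each unit, where Pb is the price buyers pay.
Supply in terms of Pb becomes Qs = -531 + 6(Pb + 21) = -405 + 6Pb. Setting this equal to demand: 554 - Pb = -405 + 6Pb, so Pb = 137.
Sellers receive Ps = 137 + 21 = 158; Q' = 554 − 1·137 = 417.
Buyers' price falls by P* − Pb = 155 − 137 = 18; sellers' price rises by Ps − P* = 158 − 155 = 3.
So producers capture 3/21 = 1/7 of each unit of subsidy.

Producer share = 1/7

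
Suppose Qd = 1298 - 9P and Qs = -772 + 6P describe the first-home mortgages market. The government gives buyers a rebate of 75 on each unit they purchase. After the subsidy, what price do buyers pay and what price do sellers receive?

Pre-subsidy: 1298 - 9P = -772 + 6P gives P* = 138, Q* = 56.
With the rebate, buyers effectively pay Pb = Ps − 75, where Ps is the price sellers receive.
Demand in terms of Ps becomes Qd = 1298 − 9(Ps − 75) = 1973 - 9Ps. Setting this equal to supply: 1973 - 9Ps = -772 + 6Ps, so Ps = 183.
Buyers pay Pb = 183 − 75 = 108; Q' = -772 + 6·183 = 326.

Buyers pay 108; sellers receive 183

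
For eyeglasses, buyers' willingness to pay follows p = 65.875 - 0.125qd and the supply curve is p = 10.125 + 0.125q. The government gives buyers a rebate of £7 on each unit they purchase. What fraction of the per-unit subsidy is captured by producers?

Pre-subsidy: 65.875 - 0.125q = 10.125 + 0.125q gives q* = 223 and p* = 38.
With the rebate, buyers effectively pay pb = ps − 7, where ps is the price sellers receive.
On the curves, pb = 65.875 - 0.125q and ps = 10.125 + 0.125q; the wedge ps − pb = 7 gives 10.125 + 0.125q − (65.875 - 0.125q) = 7, so q' = 251.
Then pb = 65.875 − 0.125·251 = 34.5 and ps = 10.125 + 0.125·251 = 41.5.
Buyers' price falls by p* − pb = 38 − 34.5 = 3.5; sellers' price rises by ps − p* = 41.5 − 38 = 3.5.
So producers capture 3.5/7 = 0.5 of each unit of subsidy.

Producer share = 0.5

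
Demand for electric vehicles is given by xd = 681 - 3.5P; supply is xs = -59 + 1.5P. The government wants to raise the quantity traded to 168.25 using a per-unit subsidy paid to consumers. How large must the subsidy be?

At x = 168.25, invert demand for the buyer price: Pb = (681 − 168.25)/3.5 = 146.5; invert supply for the seller price: Ps = (168.25 − (-59))/1.5 = 151.5.
The subsidy must fill the gap: s = Ps − Pb = 151.5 − 146.5 = 5.

Required subsidy s = 5 per unit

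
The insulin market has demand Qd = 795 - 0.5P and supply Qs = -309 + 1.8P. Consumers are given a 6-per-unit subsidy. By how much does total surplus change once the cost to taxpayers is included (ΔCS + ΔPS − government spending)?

Pre-subsidy: 795 - 0.5P = -309 + 1.8P gives P* = 480, Q* = 555.
With the rebate, buyers effectively pay Pb = Ps − 6, where Ps is the price sellers receive.
Demand in terms of Ps becomes Qd = 795 − 0.5(Ps − 6) = 798 - 0.5Ps. Setting this equal to supply: 798 - 0.5Ps = -309 + 1.8Ps, so Ps = 11070/23.
Buyers pay Pb = 11070/23 − 6 = 10932/23; Q' = -309 + 1.8·(11070/23) = 12819/23.
ΔCS = ½(555 + 12819/23)(480 − 10932/23) = 1381536/529; ΔPS = ½(555 + 12819/23)(11070/23 − 480) = 383760/529.
Government spending = 6 × 12819/23 = 76914/23.
Net change = 1381536/529 + 383760/529 − 76914/23 = -162/23. The loss equals the DWL triangle ½·6·54/23.

Net change in total surplus = -162/23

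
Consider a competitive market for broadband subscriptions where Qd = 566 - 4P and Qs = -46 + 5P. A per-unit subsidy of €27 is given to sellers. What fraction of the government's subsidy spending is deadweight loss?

DWL / government spending = 5/59

Pre-subsidy: 566 - 4P = -46 + 5P gives P* = 68, Q* = 294.
With the subsidy, sellers receive Ps = Pb + 27 for each unit, where Pb is the price buyers pay.
Supply in terms of Pb becomes Qs = -46 + 5(Pb + 27) = 89 + 5Pb. Setting this equal to demand: 566 - 4Pb = 89 + 5Pb, so Pb = 53.
Sellers receive Ps = 53 + 27 = 80; Q' = 566 − 4·53 = 354.
ΔCS = ½(294 + 354)(68 − 53) = 4860; ΔPS = ½(294 + 354)(80 − 68) = 3888.
Government spending = 27 × 354 = 9558.
DWL = ½ × 27 × (354 − 294) = 810; fraction = 810 / 9558 = 5/59.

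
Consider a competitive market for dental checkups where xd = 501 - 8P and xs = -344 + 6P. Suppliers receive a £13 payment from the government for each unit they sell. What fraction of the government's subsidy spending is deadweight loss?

Pre-subsidy: 501 - 8P = -344 + 6P gives P* = 845/14, x* = 127/7.
With the subsidy, sellers receive Ps = Pb + 13 for each unit, where Pb is the price buyers pay.
Supply in terms of Pb becomes xs = -344 + 6(Pb + 13) = -266 + 6Pb. Setting this equal to demand: 501 - 8Pb = -266 + 6Pb, so Pb = 767/14.
Sellers receive Ps = 767/14 + 13 = 949/14; x' = 501 − 8·(767/14) = 439/7.
ΔCS = ½(127/7 + 439/7)(845/14 − 767/14) = 11037/49; ΔPS = ½(127/7 + 439/7)(949/14 − 845/14) = 14716/49.
Government spending = 13 × 439/7 = 5707/7.
DWL = ½ × 13 × (439/7 − 127/7) = 2028/7; fraction = (2028/7) / (5707/7) = 156/439.

DWL / government spending = 156/439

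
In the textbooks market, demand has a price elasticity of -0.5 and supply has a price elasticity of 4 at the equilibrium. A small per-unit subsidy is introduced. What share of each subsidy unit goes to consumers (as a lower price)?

For a small subsidy around the equilibrium, the benefit split depends on the relative slopes, which at a point are proportional to the elasticities.
Buyer share = εs/(εs + |εd|) = 4/(4 + 0.5) = 8/9; seller share = |εd|/(εs + |εd|) = 1/9.

Consumer share = 8/9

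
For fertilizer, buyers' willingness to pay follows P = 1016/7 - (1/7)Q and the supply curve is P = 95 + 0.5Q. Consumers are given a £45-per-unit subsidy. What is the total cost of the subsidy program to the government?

Government cost = £6660

Pre-subsidy: 1016/7 - (1/7)Q = 95 + 0.5Q gives Q* = 78 and P* = 134.
With the rebate, buyers effectively pay Pb = Ps − 45, where Ps is the price sellers receive.
On the curves, Pb = 1016/7 - (1/7)Q and Ps = 95 + 0.5Q; the wedge Ps − Pb = 45 gives 95 + 0.5Q − (1016/7 - (1/7)Q) = 45, so Q' = 148.
Then Pb = 1016/7 − (1/7)·148 = 124 and Ps = 95 + 0.5·148 = 169.
Government outlay = subsidy × quantity = 45 × 148 = 6660.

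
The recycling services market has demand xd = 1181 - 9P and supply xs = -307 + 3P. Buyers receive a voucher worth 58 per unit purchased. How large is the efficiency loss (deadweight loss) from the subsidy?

Pre-subsidy: 1181 - 9P = -307 + 3P gives P* = 124, x* = 65.
With the rebate, buyers effectively pay Pb = Ps − 58, where Ps is the price sellers receive.
Demand in terms of Ps becomes xd = 1181 − 9(Ps − 58) = 1703 - 9Ps. Setting this equal to supply: 1703 - 9Ps = -307 + 3Ps, so Ps = 167.5.
Buyers pay Pb = 167.5 − 58 = 109.5; x' = -307 + 3·167.5 = 195.5.
The subsidy expands output by 195.5 − 65 = 130.5 past the efficient level; on those units the gap between marginal cost and willingness to pay runs from 0 up to 58.
DWL = ½ × 58 × 130.5 = 3784.5.

Deadweight loss = 3784.5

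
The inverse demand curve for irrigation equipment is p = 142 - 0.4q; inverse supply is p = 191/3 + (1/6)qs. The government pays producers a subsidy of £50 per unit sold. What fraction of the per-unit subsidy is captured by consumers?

Consumer share = 12/17

Pre-subsidy: 142 - 0.4q = 191/3 + (1/6)q gives q* = 2350/17 and p* = 1474/17.
With the subsidy, sellers receive ps = pb + 50 for each unit, where pb is the price buyers pay.
On the curves, pb = 142 - 0.4q and ps = 191/3 + (1/6)q; the wedge ps − pb = 50 gives 191/3 + (1/6)q − (142 - 0.4q) = 50, so q' = 3850/17.
Then pb = 142 − 0.4·(3850/17) = 874/17 and ps = 191/3 + (1/6)·(3850/17) = 1724/17.
Buyers' price falls by p* − pb = 1474/17 − 874/17 = 600/17; sellers' price rises by ps − p* = 1724/17 − 1474/17 = 250/17.
So consumers capture (600/17)/50 = 12/17 of each unit of subsidy.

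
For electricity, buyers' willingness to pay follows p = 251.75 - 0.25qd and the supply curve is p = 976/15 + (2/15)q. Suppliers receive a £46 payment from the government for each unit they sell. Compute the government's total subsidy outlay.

Pre-subsidy: 251.75 - 0.25q = 976/15 + (2/15)q gives q* = 487 and p* = 130.
With the subsidy, sellers receive ps = pb + 46 for each unit, where pb is the price buyers pay.
On the curves, pb = 251.75 - 0.25q and ps = 976/15 + (2/15)q; the wedge ps − pb = 46 gives 976/15 + (2/15)q − (251.75 - 0.25q) = 46, so q' = 607.
Then pb = 251.75 − 0.25·607 = 100 and ps = 976/15 + (2/15)·607 = 146.
Government outlay = subsidy × quantity = 46 × 607 = 27922.

Government cost = £27922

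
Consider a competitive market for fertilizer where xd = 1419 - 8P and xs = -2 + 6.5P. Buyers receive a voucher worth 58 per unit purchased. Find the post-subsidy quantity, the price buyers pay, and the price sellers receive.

Pre-subsidy: 1419 - 8P = -2 + 6.5P gives P* = 98, x* = 635.
With the rebate, buyers effectively pay Pb = Ps − 58, where Ps is the price sellers receive.
Demand in terms of Ps becomes xd = 1419 − 8(Ps − 58) = 1883 - 8Ps. Setting this equal to supply: 1883 - 8Ps = -2 + 6.5Ps, so Ps = 130.
Buyers pay Pb = 130 − 58 = 72; x' = -2 + 6.5·130 = 843.

x' = 843; buyers pay 72; sellers receive 130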